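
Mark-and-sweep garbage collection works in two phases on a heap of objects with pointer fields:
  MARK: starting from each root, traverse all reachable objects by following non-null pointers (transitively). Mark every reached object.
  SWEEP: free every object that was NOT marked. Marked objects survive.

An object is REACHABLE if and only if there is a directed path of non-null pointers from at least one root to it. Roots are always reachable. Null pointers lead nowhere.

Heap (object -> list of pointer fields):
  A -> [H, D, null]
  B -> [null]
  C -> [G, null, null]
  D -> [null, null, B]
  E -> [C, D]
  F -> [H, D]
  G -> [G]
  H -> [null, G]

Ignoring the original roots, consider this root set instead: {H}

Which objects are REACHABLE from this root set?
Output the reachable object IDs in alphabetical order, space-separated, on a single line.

Roots: H
Mark H: refs=null G, marked=H
Mark G: refs=G, marked=G H
Unmarked (collected): A B C D E F

Answer: G H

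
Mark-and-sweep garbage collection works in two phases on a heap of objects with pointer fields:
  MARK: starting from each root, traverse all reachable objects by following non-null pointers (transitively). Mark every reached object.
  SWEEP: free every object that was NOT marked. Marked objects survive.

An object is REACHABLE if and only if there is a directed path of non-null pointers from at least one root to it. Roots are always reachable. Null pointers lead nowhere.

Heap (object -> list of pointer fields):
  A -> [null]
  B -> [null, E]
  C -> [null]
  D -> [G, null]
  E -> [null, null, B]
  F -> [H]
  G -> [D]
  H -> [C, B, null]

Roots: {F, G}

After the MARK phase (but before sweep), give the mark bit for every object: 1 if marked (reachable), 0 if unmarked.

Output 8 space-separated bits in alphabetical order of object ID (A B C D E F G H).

Answer: 0 1 1 1 1 1 1 1

Derivation:
Roots: F G
Mark F: refs=H, marked=F
Mark G: refs=D, marked=F G
Mark H: refs=C B null, marked=F G H
Mark D: refs=G null, marked=D F G H
Mark C: refs=null, marked=C D F G H
Mark B: refs=null E, marked=B C D F G H
Mark E: refs=null null B, marked=B C D E F G H
Unmarked (collected): A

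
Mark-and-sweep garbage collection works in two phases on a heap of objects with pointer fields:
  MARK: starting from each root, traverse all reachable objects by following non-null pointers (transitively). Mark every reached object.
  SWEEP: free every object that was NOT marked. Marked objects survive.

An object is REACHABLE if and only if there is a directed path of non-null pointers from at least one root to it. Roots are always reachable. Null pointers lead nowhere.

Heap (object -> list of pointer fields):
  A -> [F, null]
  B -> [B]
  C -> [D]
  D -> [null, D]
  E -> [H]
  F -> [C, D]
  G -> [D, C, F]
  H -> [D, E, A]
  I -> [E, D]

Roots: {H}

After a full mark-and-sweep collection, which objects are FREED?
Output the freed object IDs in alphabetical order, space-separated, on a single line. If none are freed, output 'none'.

Roots: H
Mark H: refs=D E A, marked=H
Mark D: refs=null D, marked=D H
Mark E: refs=H, marked=D E H
Mark A: refs=F null, marked=A D E H
Mark F: refs=C D, marked=A D E F H
Mark C: refs=D, marked=A C D E F H
Unmarked (collected): B G I

Answer: B G I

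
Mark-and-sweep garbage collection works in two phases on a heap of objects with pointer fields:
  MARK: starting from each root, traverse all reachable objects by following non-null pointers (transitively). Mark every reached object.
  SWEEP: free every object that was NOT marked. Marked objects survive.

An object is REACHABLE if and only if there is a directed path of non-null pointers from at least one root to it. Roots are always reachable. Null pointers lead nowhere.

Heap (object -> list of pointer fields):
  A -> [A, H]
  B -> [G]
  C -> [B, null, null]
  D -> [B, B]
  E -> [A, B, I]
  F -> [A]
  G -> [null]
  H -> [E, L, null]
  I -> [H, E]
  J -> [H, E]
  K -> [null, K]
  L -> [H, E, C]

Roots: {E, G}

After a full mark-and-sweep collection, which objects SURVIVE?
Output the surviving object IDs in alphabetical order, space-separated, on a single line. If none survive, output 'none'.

Answer: A B C E G H I L

Derivation:
Roots: E G
Mark E: refs=A B I, marked=E
Mark G: refs=null, marked=E G
Mark A: refs=A H, marked=A E G
Mark B: refs=G, marked=A B E G
Mark I: refs=H E, marked=A B E G I
Mark H: refs=E L null, marked=A B E G H I
Mark L: refs=H E C, marked=A B E G H I L
Mark C: refs=B null null, marked=A B C E G H I L
Unmarked (collected): D F J K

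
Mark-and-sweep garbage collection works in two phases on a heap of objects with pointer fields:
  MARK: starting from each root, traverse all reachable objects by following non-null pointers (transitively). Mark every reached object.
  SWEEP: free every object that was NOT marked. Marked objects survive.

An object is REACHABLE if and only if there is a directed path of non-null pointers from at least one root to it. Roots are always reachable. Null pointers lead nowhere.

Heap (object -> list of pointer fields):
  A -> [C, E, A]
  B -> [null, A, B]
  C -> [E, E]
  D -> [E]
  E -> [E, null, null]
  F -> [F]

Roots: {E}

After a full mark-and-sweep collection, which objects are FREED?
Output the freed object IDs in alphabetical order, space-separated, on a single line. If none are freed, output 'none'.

Answer: A B C D F

Derivation:
Roots: E
Mark E: refs=E null null, marked=E
Unmarked (collected): A B C D F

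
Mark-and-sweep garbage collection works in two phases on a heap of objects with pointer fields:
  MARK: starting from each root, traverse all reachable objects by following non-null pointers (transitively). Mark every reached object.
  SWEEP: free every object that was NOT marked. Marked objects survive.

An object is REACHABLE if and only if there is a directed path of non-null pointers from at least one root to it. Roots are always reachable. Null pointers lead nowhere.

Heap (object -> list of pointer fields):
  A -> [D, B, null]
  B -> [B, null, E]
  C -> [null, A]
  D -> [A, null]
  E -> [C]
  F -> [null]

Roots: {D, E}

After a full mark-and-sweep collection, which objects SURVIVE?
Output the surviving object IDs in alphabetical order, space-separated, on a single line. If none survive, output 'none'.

Roots: D E
Mark D: refs=A null, marked=D
Mark E: refs=C, marked=D E
Mark A: refs=D B null, marked=A D E
Mark C: refs=null A, marked=A C D E
Mark B: refs=B null E, marked=A B C D E
Unmarked (collected): F

Answer: A B C D E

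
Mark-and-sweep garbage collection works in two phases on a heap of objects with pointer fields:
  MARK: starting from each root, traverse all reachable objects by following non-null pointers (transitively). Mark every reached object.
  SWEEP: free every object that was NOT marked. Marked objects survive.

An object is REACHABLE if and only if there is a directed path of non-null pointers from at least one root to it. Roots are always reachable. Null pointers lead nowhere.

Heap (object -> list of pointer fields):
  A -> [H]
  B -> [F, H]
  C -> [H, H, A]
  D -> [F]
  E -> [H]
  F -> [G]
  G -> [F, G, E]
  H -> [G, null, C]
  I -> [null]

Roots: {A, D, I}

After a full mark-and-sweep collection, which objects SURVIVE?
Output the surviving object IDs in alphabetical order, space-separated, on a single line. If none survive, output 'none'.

Roots: A D I
Mark A: refs=H, marked=A
Mark D: refs=F, marked=A D
Mark I: refs=null, marked=A D I
Mark H: refs=G null C, marked=A D H I
Mark F: refs=G, marked=A D F H I
Mark G: refs=F G E, marked=A D F G H I
Mark C: refs=H H A, marked=A C D F G H I
Mark E: refs=H, marked=A C D E F G H I
Unmarked (collected): B

Answer: A C D E F G H I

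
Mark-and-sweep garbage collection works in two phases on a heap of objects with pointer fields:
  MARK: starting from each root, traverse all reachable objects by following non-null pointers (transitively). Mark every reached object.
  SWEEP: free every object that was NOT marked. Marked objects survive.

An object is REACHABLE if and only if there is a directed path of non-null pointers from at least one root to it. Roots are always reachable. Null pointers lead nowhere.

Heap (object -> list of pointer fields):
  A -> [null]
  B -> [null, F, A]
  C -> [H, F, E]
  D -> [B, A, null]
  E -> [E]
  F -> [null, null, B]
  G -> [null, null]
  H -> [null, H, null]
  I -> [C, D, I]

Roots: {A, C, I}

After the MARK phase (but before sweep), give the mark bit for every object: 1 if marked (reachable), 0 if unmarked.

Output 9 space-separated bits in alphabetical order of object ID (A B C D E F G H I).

Roots: A C I
Mark A: refs=null, marked=A
Mark C: refs=H F E, marked=A C
Mark I: refs=C D I, marked=A C I
Mark H: refs=null H null, marked=A C H I
Mark F: refs=null null B, marked=A C F H I
Mark E: refs=E, marked=A C E F H I
Mark D: refs=B A null, marked=A C D E F H I
Mark B: refs=null F A, marked=A B C D E F H I
Unmarked (collected): G

Answer: 1 1 1 1 1 1 0 1 1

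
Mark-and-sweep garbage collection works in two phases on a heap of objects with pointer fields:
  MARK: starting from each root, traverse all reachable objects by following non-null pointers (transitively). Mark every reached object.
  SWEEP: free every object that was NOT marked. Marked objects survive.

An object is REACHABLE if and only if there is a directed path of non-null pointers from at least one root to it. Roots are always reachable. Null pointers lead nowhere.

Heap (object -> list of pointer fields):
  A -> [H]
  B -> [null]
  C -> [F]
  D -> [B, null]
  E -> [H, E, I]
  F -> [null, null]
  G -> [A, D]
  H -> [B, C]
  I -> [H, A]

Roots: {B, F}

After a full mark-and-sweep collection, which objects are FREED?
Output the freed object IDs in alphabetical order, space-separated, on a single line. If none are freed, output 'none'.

Roots: B F
Mark B: refs=null, marked=B
Mark F: refs=null null, marked=B F
Unmarked (collected): A C D E G H I

Answer: A C D E G H I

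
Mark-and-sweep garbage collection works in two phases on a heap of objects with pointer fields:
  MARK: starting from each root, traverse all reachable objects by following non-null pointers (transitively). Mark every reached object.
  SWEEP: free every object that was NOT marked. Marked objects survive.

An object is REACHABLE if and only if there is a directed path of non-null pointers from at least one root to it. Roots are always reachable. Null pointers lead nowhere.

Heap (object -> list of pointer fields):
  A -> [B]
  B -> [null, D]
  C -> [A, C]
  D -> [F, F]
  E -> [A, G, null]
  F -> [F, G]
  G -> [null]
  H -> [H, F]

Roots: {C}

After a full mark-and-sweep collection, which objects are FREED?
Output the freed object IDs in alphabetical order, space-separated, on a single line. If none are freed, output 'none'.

Roots: C
Mark C: refs=A C, marked=C
Mark A: refs=B, marked=A C
Mark B: refs=null D, marked=A B C
Mark D: refs=F F, marked=A B C D
Mark F: refs=F G, marked=A B C D F
Mark G: refs=null, marked=A B C D F G
Unmarked (collected): E H

Answer: E H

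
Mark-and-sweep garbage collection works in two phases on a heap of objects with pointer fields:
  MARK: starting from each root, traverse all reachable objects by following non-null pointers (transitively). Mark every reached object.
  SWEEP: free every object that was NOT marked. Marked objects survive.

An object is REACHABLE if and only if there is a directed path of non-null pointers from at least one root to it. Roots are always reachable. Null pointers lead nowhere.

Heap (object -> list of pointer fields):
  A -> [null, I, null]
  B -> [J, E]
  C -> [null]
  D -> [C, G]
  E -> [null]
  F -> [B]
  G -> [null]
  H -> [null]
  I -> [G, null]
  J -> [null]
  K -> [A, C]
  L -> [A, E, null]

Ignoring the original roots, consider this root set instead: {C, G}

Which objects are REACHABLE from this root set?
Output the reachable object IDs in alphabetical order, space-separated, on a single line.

Roots: C G
Mark C: refs=null, marked=C
Mark G: refs=null, marked=C G
Unmarked (collected): A B D E F H I J K L

Answer: C G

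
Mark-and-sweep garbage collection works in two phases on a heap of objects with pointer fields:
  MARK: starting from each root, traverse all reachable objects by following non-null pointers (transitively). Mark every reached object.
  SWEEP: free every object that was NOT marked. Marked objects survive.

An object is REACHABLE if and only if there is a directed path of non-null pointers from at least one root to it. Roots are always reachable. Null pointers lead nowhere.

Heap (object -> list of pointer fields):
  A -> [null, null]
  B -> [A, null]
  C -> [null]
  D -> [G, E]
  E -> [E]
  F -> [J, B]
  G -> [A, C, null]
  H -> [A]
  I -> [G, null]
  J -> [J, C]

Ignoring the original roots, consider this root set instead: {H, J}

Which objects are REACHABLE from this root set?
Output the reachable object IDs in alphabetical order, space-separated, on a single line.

Roots: H J
Mark H: refs=A, marked=H
Mark J: refs=J C, marked=H J
Mark A: refs=null null, marked=A H J
Mark C: refs=null, marked=A C H J
Unmarked (collected): B D E F G I

Answer: A C H J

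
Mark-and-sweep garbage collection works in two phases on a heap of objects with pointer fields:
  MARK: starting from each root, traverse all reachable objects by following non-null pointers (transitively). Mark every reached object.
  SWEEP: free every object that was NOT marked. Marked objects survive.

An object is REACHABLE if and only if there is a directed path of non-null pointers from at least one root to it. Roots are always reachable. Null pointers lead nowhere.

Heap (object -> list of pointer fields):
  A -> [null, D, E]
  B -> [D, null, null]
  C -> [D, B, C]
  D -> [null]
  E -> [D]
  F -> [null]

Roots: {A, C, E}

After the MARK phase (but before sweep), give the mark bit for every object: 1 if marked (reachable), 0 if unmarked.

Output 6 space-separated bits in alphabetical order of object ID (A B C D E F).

Roots: A C E
Mark A: refs=null D E, marked=A
Mark C: refs=D B C, marked=A C
Mark E: refs=D, marked=A C E
Mark D: refs=null, marked=A C D E
Mark B: refs=D null null, marked=A B C D E
Unmarked (collected): F

Answer: 1 1 1 1 1 0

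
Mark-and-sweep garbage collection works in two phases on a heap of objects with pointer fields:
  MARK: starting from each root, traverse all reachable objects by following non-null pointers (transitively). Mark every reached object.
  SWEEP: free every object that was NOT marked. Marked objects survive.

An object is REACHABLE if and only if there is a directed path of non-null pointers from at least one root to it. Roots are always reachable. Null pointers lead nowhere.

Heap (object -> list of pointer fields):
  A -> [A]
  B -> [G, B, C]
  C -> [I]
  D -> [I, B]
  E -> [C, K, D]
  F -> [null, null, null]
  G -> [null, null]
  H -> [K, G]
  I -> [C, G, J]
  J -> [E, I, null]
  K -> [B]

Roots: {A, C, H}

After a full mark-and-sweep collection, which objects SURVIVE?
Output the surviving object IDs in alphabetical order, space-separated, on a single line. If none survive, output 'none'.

Roots: A C H
Mark A: refs=A, marked=A
Mark C: refs=I, marked=A C
Mark H: refs=K G, marked=A C H
Mark I: refs=C G J, marked=A C H I
Mark K: refs=B, marked=A C H I K
Mark G: refs=null null, marked=A C G H I K
Mark J: refs=E I null, marked=A C G H I J K
Mark B: refs=G B C, marked=A B C G H I J K
Mark E: refs=C K D, marked=A B C E G H I J K
Mark D: refs=I B, marked=A B C D E G H I J K
Unmarked (collected): F

Answer: A B C D E G H I J K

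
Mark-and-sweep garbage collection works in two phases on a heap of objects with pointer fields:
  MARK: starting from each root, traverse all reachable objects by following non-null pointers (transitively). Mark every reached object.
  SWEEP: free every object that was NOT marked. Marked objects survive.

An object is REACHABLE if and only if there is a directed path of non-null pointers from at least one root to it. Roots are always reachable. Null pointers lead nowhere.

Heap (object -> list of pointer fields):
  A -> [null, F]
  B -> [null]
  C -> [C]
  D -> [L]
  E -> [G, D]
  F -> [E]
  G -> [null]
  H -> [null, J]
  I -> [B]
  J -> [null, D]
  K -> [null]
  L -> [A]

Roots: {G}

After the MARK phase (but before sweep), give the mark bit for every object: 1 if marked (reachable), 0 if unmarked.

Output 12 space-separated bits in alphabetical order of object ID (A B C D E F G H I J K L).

Answer: 0 0 0 0 0 0 1 0 0 0 0 0

Derivation:
Roots: G
Mark G: refs=null, marked=G
Unmarked (collected): A B C D E F H I J K L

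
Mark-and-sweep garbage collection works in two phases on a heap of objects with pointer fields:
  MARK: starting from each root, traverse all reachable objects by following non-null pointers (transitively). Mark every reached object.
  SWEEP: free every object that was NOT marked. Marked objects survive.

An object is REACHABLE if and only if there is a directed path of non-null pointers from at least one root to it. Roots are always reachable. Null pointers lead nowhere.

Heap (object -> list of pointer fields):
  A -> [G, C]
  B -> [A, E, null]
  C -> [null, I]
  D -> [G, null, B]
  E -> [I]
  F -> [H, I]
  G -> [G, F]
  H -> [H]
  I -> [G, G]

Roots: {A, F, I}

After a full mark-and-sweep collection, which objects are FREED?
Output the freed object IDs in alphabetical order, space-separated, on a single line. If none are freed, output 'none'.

Answer: B D E

Derivation:
Roots: A F I
Mark A: refs=G C, marked=A
Mark F: refs=H I, marked=A F
Mark I: refs=G G, marked=A F I
Mark G: refs=G F, marked=A F G I
Mark C: refs=null I, marked=A C F G I
Mark H: refs=H, marked=A C F G H I
Unmarked (collected): B D E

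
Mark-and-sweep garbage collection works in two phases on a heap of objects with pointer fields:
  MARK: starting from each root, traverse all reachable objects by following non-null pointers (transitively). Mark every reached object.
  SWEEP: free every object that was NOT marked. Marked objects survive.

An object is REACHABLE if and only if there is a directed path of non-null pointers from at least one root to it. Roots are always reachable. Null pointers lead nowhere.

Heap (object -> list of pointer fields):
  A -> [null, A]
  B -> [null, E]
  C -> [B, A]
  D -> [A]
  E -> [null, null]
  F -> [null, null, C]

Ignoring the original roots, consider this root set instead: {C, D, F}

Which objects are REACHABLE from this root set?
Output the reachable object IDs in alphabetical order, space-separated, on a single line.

Answer: A B C D E F

Derivation:
Roots: C D F
Mark C: refs=B A, marked=C
Mark D: refs=A, marked=C D
Mark F: refs=null null C, marked=C D F
Mark B: refs=null E, marked=B C D F
Mark A: refs=null A, marked=A B C D F
Mark E: refs=null null, marked=A B C D E F
Unmarked (collected): (none)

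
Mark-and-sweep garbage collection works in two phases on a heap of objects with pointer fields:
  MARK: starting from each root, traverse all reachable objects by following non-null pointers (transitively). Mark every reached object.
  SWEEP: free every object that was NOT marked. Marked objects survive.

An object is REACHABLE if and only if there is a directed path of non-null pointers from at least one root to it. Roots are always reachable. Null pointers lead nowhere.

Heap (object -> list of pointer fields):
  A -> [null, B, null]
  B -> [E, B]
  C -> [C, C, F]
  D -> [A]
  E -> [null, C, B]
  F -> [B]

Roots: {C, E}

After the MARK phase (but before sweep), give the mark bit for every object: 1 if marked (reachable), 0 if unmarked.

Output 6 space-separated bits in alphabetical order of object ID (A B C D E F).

Roots: C E
Mark C: refs=C C F, marked=C
Mark E: refs=null C B, marked=C E
Mark F: refs=B, marked=C E F
Mark B: refs=E B, marked=B C E F
Unmarked (collected): A D

Answer: 0 1 1 0 1 1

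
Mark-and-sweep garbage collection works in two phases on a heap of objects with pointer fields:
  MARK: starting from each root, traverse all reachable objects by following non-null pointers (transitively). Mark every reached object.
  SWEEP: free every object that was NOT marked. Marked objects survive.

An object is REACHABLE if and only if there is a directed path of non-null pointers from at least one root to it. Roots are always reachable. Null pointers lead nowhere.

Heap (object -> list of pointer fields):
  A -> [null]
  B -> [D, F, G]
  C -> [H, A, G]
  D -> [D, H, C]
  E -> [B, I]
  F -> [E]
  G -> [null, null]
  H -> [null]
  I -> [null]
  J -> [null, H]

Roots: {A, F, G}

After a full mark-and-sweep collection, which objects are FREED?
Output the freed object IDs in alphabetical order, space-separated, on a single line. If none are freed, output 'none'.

Answer: J

Derivation:
Roots: A F G
Mark A: refs=null, marked=A
Mark F: refs=E, marked=A F
Mark G: refs=null null, marked=A F G
Mark E: refs=B I, marked=A E F G
Mark B: refs=D F G, marked=A B E F G
Mark I: refs=null, marked=A B E F G I
Mark D: refs=D H C, marked=A B D E F G I
Mark H: refs=null, marked=A B D E F G H I
Mark C: refs=H A G, marked=A B C D E F G H I
Unmarked (collected): J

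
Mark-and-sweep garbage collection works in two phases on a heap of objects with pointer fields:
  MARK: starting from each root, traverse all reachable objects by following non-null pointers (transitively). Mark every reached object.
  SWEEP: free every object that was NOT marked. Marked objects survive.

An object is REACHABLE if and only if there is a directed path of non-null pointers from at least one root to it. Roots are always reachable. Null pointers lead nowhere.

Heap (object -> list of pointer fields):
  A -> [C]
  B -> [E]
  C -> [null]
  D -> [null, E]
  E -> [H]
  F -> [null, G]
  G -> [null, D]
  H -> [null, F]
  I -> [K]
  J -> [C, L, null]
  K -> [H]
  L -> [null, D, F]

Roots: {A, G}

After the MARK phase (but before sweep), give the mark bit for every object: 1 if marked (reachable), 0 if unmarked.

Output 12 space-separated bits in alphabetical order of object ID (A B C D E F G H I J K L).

Answer: 1 0 1 1 1 1 1 1 0 0 0 0

Derivation:
Roots: A G
Mark A: refs=C, marked=A
Mark G: refs=null D, marked=A G
Mark C: refs=null, marked=A C G
Mark D: refs=null E, marked=A C D G
Mark E: refs=H, marked=A C D E G
Mark H: refs=null F, marked=A C D E G H
Mark F: refs=null G, marked=A C D E F G H
Unmarked (collected): B I J K L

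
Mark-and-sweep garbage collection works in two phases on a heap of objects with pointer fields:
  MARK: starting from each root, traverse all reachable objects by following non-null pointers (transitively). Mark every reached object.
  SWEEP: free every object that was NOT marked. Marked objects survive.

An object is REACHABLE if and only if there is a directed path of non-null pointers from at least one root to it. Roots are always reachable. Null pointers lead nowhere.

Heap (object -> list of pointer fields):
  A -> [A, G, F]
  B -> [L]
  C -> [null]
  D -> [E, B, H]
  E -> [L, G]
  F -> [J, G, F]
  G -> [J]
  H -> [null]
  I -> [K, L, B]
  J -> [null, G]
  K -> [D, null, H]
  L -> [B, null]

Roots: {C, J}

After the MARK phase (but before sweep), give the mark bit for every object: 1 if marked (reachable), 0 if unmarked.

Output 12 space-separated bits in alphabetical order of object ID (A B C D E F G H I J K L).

Answer: 0 0 1 0 0 0 1 0 0 1 0 0

Derivation:
Roots: C J
Mark C: refs=null, marked=C
Mark J: refs=null G, marked=C J
Mark G: refs=J, marked=C G J
Unmarked (collected): A B D E F H I K L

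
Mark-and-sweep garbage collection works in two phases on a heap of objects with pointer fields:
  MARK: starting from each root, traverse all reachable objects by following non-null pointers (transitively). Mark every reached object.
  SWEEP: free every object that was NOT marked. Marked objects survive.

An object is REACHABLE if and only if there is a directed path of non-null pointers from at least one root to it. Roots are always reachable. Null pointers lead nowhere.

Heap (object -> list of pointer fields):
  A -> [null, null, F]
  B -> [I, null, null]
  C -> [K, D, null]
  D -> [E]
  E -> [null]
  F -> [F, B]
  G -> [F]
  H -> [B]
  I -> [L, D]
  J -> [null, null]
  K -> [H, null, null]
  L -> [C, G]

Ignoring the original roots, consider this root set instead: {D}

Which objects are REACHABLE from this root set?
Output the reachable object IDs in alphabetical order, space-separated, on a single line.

Roots: D
Mark D: refs=E, marked=D
Mark E: refs=null, marked=D E
Unmarked (collected): A B C F G H I J K L

Answer: D E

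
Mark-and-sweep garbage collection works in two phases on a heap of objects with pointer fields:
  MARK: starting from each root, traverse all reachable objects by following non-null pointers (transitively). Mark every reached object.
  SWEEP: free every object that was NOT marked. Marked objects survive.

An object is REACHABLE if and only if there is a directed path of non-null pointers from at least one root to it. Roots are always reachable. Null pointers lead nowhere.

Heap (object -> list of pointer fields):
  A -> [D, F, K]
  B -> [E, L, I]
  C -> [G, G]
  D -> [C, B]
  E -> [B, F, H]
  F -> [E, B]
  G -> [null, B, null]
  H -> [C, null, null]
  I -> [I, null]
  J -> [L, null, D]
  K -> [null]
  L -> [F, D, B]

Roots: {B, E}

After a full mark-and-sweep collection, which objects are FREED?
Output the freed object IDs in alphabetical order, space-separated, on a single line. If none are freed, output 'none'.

Roots: B E
Mark B: refs=E L I, marked=B
Mark E: refs=B F H, marked=B E
Mark L: refs=F D B, marked=B E L
Mark I: refs=I null, marked=B E I L
Mark F: refs=E B, marked=B E F I L
Mark H: refs=C null null, marked=B E F H I L
Mark D: refs=C B, marked=B D E F H I L
Mark C: refs=G G, marked=B C D E F H I L
Mark G: refs=null B null, marked=B C D E F G H I L
Unmarked (collected): A J K

Answer: A J K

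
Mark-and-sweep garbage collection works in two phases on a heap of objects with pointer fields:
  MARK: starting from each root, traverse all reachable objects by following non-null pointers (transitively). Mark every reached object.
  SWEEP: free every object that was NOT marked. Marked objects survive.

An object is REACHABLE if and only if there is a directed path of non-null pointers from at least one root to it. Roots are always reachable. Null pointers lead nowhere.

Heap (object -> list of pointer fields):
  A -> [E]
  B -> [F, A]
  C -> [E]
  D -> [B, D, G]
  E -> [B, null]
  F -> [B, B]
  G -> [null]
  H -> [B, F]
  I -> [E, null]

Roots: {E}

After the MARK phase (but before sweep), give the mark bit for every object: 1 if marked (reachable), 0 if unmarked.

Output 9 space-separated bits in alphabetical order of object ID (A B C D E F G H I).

Answer: 1 1 0 0 1 1 0 0 0

Derivation:
Roots: E
Mark E: refs=B null, marked=E
Mark B: refs=F A, marked=B E
Mark F: refs=B B, marked=B E F
Mark A: refs=E, marked=A B E F
Unmarked (collected): C D G H I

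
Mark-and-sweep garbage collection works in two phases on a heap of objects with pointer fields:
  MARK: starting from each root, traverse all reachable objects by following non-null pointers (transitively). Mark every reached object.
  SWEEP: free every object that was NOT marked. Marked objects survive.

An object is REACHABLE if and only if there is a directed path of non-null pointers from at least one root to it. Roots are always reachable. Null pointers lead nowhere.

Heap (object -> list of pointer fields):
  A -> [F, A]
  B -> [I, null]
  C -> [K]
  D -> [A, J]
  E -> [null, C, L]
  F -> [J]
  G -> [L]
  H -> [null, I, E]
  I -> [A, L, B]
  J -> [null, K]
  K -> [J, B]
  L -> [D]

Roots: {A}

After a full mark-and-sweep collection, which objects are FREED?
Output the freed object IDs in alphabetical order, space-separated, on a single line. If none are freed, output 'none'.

Roots: A
Mark A: refs=F A, marked=A
Mark F: refs=J, marked=A F
Mark J: refs=null K, marked=A F J
Mark K: refs=J B, marked=A F J K
Mark B: refs=I null, marked=A B F J K
Mark I: refs=A L B, marked=A B F I J K
Mark L: refs=D, marked=A B F I J K L
Mark D: refs=A J, marked=A B D F I J K L
Unmarked (collected): C E G H

Answer: C E G H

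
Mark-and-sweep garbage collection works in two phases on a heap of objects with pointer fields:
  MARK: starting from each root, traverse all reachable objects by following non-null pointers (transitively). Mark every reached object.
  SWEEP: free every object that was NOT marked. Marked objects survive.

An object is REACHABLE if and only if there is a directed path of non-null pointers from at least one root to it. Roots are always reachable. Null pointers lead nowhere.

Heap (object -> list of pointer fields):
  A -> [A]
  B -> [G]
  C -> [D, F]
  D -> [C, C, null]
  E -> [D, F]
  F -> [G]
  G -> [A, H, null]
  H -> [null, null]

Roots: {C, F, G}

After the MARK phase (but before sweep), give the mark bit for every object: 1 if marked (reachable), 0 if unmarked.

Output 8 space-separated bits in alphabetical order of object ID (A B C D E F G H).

Answer: 1 0 1 1 0 1 1 1

Derivation:
Roots: C F G
Mark C: refs=D F, marked=C
Mark F: refs=G, marked=C F
Mark G: refs=A H null, marked=C F G
Mark D: refs=C C null, marked=C D F G
Mark A: refs=A, marked=A C D F G
Mark H: refs=null null, marked=A C D F G H
Unmarked (collected): B E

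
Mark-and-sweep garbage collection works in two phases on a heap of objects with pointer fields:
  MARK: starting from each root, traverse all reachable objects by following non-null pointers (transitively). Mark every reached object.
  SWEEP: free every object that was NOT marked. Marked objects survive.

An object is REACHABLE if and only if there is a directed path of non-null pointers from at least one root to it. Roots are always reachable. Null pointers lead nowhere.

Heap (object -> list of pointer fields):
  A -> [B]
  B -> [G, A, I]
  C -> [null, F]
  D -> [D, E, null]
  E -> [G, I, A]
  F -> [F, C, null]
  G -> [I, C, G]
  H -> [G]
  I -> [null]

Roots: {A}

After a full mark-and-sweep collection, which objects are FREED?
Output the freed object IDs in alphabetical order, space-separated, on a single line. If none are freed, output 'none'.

Answer: D E H

Derivation:
Roots: A
Mark A: refs=B, marked=A
Mark B: refs=G A I, marked=A B
Mark G: refs=I C G, marked=A B G
Mark I: refs=null, marked=A B G I
Mark C: refs=null F, marked=A B C G I
Mark F: refs=F C null, marked=A B C F G I
Unmarked (collected): D E H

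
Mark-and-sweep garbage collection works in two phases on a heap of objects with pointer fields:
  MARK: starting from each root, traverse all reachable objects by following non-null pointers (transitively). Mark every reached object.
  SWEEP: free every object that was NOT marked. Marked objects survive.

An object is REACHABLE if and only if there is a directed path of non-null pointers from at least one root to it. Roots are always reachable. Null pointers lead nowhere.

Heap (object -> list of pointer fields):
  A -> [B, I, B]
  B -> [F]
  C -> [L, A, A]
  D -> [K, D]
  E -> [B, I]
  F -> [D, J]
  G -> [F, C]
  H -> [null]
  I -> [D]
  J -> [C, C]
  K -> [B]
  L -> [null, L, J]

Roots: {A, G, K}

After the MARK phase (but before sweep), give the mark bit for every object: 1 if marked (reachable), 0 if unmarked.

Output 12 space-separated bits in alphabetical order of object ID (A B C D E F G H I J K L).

Roots: A G K
Mark A: refs=B I B, marked=A
Mark G: refs=F C, marked=A G
Mark K: refs=B, marked=A G K
Mark B: refs=F, marked=A B G K
Mark I: refs=D, marked=A B G I K
Mark F: refs=D J, marked=A B F G I K
Mark C: refs=L A A, marked=A B C F G I K
Mark D: refs=K D, marked=A B C D F G I K
Mark J: refs=C C, marked=A B C D F G I J K
Mark L: refs=null L J, marked=A B C D F G I J K L
Unmarked (collected): E H

Answer: 1 1 1 1 0 1 1 0 1 1 1 1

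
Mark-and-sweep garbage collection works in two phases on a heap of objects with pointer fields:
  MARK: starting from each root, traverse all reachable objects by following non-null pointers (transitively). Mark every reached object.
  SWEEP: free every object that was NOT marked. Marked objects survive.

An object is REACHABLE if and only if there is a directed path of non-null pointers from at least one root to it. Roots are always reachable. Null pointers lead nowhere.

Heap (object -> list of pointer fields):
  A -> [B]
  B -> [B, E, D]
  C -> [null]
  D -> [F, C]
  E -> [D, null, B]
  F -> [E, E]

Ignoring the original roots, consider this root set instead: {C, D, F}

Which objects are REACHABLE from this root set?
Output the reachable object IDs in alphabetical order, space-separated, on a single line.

Answer: B C D E F

Derivation:
Roots: C D F
Mark C: refs=null, marked=C
Mark D: refs=F C, marked=C D
Mark F: refs=E E, marked=C D F
Mark E: refs=D null B, marked=C D E F
Mark B: refs=B E D, marked=B C D E F
Unmarked (collected): A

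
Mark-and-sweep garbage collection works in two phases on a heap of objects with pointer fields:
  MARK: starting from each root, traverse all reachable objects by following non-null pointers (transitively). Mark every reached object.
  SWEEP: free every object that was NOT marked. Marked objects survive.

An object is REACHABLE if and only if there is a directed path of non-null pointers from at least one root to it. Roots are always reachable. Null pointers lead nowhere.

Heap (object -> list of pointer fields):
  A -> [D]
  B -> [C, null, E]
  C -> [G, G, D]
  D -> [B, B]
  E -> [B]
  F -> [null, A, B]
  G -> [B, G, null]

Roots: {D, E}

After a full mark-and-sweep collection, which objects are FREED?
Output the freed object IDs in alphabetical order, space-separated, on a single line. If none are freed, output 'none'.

Roots: D E
Mark D: refs=B B, marked=D
Mark E: refs=B, marked=D E
Mark B: refs=C null E, marked=B D E
Mark C: refs=G G D, marked=B C D E
Mark G: refs=B G null, marked=B C D E G
Unmarked (collected): A F

Answer: A F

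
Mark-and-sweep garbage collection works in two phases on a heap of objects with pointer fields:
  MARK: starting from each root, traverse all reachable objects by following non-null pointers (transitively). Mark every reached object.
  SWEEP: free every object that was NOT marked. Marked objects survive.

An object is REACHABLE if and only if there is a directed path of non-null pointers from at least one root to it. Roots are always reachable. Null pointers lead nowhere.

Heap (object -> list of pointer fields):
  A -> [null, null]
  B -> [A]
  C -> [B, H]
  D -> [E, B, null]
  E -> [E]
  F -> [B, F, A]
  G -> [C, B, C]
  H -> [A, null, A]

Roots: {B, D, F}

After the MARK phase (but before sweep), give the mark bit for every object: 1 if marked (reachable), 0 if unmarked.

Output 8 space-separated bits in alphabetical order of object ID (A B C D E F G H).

Answer: 1 1 0 1 1 1 0 0

Derivation:
Roots: B D F
Mark B: refs=A, marked=B
Mark D: refs=E B null, marked=B D
Mark F: refs=B F A, marked=B D F
Mark A: refs=null null, marked=A B D F
Mark E: refs=E, marked=A B D E F
Unmarked (collected): C G H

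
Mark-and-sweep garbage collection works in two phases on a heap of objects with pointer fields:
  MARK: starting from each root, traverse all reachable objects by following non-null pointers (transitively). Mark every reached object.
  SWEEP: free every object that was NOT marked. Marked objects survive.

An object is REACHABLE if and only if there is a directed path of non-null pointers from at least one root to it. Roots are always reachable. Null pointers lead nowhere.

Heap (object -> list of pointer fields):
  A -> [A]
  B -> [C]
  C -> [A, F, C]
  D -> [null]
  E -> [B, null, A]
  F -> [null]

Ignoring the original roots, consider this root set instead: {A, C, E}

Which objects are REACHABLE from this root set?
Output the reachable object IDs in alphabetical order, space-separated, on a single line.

Answer: A B C E F

Derivation:
Roots: A C E
Mark A: refs=A, marked=A
Mark C: refs=A F C, marked=A C
Mark E: refs=B null A, marked=A C E
Mark F: refs=null, marked=A C E F
Mark B: refs=C, marked=A B C E F
Unmarked (collected): D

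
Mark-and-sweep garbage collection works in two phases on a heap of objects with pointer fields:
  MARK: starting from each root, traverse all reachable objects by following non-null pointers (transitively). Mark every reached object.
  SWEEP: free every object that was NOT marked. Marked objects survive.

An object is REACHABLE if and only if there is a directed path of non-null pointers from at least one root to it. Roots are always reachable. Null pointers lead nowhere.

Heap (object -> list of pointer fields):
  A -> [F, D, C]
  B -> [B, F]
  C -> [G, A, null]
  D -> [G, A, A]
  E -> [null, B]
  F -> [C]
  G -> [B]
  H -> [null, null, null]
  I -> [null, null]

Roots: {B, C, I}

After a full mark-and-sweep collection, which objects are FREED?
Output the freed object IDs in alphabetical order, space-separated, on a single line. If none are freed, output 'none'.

Answer: E H

Derivation:
Roots: B C I
Mark B: refs=B F, marked=B
Mark C: refs=G A null, marked=B C
Mark I: refs=null null, marked=B C I
Mark F: refs=C, marked=B C F I
Mark G: refs=B, marked=B C F G I
Mark A: refs=F D C, marked=A B C F G I
Mark D: refs=G A A, marked=A B C D F G I
Unmarked (collected): E H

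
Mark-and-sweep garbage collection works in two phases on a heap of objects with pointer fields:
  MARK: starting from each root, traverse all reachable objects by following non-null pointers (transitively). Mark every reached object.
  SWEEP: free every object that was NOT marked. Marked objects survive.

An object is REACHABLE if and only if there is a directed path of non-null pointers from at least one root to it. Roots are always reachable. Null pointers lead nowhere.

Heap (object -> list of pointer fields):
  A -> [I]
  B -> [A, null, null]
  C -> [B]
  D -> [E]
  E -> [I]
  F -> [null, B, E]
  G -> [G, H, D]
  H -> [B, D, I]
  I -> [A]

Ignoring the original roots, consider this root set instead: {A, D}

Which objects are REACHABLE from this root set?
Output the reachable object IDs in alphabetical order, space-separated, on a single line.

Roots: A D
Mark A: refs=I, marked=A
Mark D: refs=E, marked=A D
Mark I: refs=A, marked=A D I
Mark E: refs=I, marked=A D E I
Unmarked (collected): B C F G H

Answer: A D E I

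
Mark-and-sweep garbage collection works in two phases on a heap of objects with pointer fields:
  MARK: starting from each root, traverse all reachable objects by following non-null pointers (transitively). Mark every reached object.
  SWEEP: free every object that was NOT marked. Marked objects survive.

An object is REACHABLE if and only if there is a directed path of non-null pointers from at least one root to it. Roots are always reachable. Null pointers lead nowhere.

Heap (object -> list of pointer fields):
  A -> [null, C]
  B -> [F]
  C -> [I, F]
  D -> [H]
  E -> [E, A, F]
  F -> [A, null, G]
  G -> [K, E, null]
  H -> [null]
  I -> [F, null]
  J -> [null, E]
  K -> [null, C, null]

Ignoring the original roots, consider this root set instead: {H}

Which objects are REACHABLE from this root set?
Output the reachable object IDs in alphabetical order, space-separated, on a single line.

Answer: H

Derivation:
Roots: H
Mark H: refs=null, marked=H
Unmarked (collected): A B C D E F G I J K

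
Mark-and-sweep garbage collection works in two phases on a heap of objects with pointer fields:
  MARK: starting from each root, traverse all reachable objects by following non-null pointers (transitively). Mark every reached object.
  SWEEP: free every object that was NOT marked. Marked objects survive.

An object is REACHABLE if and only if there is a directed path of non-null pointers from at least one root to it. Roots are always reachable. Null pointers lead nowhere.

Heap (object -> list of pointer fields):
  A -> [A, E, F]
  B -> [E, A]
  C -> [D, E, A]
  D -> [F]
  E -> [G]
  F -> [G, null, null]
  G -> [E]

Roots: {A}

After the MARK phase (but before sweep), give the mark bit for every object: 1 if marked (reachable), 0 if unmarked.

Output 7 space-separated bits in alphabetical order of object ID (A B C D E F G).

Roots: A
Mark A: refs=A E F, marked=A
Mark E: refs=G, marked=A E
Mark F: refs=G null null, marked=A E F
Mark G: refs=E, marked=A E F G
Unmarked (collected): B C D

Answer: 1 0 0 0 1 1 1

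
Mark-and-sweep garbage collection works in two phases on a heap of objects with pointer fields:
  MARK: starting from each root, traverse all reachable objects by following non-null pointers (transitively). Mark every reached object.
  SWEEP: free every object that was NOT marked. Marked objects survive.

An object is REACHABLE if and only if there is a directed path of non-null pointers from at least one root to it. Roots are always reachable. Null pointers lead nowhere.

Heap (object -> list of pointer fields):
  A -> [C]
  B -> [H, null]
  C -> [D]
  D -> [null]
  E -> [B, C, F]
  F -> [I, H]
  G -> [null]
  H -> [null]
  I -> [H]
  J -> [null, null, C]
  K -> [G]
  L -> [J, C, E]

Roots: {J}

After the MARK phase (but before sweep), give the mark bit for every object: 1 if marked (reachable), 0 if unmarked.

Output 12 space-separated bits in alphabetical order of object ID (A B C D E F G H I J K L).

Answer: 0 0 1 1 0 0 0 0 0 1 0 0

Derivation:
Roots: J
Mark J: refs=null null C, marked=J
Mark C: refs=D, marked=C J
Mark D: refs=null, marked=C D J
Unmarked (collected): A B E F G H I K L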